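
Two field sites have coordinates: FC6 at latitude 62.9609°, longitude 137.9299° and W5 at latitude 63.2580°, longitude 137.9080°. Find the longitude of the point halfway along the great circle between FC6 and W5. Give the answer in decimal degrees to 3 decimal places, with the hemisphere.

137.919°E

Bx = cos φ₂ cos Δλ = 0.449974,  By = cos φ₂ sin Δλ = -0.000172
φₘ = atan2(sin φ₁ + sin φ₂, √((cos φ₁ + Bx)² + By²)) = 63.10945°
λₘ = λ₁ + atan2(By, cos φ₁ + Bx) = 137.91901°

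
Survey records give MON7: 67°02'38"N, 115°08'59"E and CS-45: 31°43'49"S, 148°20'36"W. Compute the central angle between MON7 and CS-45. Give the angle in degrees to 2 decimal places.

121.46°

MON7: φ = +67.04389°, λ = +115.14972°
CS-45: φ = -31.73028°, λ = -148.34333°
Δφ = -98.7742°,  Δλ = 96.5069°
a = sin²(Δφ/2) + cos φ₁ cos φ₂ sin²(Δλ/2) = 0.760932
c = 2·arcsin(√a) = 2.119830 rad = 121.4573°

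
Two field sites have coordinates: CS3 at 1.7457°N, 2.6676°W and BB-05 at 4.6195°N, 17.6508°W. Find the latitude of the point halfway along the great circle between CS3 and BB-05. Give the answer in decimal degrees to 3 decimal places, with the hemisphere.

3.210°N

Bx = cos φ₂ cos Δλ = 0.962864,  By = cos φ₂ sin Δλ = -0.257696
φₘ = atan2(sin φ₁ + sin φ₂, √((cos φ₁ + Bx)² + By²)) = 3.20994°
λₘ = λ₁ + atan2(By, cos φ₁ + Bx) = -10.14869°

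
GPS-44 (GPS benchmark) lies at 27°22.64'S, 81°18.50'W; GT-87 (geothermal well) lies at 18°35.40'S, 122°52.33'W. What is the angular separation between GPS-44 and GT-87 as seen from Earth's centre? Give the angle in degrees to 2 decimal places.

39.07°

GPS-44: φ = -27.37733°, λ = -81.30833°
GT-87: φ = -18.59000°, λ = -122.87217°
Δφ = 8.7873°,  Δλ = -41.5638°
a = sin²(Δφ/2) + cos φ₁ cos φ₂ sin²(Δλ/2) = 0.111827
c = 2·arcsin(√a) = 0.681950 rad = 39.0728°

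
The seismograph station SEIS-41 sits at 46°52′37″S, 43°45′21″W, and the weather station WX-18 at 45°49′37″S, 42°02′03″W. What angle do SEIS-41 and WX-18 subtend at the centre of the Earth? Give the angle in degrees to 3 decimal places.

SEIS-41: φ = -46.87694°, λ = -43.75583°
WX-18: φ = -45.82694°, λ = -42.03417°
Δφ = 1.0500°,  Δλ = 1.7217°
a = sin²(Δφ/2) + cos φ₁ cos φ₂ sin²(Δλ/2) = 0.000191
c = 2·arcsin(√a) = 0.027676 rad = 1.5857°

1.586°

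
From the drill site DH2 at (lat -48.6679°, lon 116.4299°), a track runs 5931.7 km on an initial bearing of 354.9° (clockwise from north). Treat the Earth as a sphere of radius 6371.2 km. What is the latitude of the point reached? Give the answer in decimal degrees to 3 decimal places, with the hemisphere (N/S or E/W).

δ = d/R = 5931.7/6371.2 = 0.931018 rad
φ₂ = arcsin(sin φ₁ cos δ + cos φ₁ sin δ cos θ)
   = arcsin(-0.75089·0.59702 + 0.66042·0.80223·0.99604) = 4.55492°
λ₂ = λ₁ + atan2(sin θ sin δ cos φ₁, cos δ − sin φ₁ sin φ₂) = 112.32749°

4.555°N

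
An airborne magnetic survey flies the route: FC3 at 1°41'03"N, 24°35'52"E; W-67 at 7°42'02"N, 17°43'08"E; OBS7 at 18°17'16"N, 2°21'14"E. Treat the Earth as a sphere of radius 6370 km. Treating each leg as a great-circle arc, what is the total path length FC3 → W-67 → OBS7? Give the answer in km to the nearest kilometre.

3050 km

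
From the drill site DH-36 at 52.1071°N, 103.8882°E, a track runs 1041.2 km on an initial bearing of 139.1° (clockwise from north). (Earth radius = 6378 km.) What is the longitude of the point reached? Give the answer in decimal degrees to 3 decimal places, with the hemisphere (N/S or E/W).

112.496°E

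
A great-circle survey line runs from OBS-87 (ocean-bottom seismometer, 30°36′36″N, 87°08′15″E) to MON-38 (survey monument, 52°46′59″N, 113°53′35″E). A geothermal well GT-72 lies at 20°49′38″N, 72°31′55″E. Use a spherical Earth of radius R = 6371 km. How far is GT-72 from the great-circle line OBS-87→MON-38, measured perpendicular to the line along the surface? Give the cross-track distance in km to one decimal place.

708.3 km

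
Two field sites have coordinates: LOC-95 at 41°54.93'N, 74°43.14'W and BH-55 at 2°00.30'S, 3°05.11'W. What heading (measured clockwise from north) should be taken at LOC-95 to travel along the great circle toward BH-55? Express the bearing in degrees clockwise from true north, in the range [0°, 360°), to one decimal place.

LOC-95: φ = +41.91550°, λ = -74.71900°
BH-55: φ = -2.00500°, λ = -3.08517°
Δλ = 71.6338°
y = sin Δλ · cos φ₂ = 0.948481
x = cos φ₁ sin φ₂ − sin φ₁ cos φ₂ cos Δλ = -0.236396
θ = atan2(y, x) = 103.9950° → 103.9950° (mod 360°)

104.0°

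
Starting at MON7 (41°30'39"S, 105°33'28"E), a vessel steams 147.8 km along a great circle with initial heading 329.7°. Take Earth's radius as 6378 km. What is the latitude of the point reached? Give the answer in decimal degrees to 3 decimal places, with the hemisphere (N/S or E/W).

MON7: φ = -41.51083°, λ = +105.55778°
δ = d/R = 147.8/6378 = 0.023173 rad
φ₂ = arcsin(sin φ₁ cos δ + cos φ₁ sin δ cos θ)
   = arcsin(-0.66276·0.99973 + 0.74883·0.02317·0.86340) = -40.36109°
λ₂ = λ₁ + atan2(sin θ sin δ cos φ₁, cos δ − sin φ₁ sin φ₂) = 104.67869°

40.361°S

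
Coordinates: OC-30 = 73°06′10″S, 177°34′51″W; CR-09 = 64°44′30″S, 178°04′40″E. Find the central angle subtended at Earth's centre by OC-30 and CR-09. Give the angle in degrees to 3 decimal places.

8.500°

OC-30: φ = -73.10278°, λ = -177.58083°
CR-09: φ = -64.74167°, λ = +178.07778°
Δφ = 8.3611°,  Δλ = -4.3414°
a = sin²(Δφ/2) + cos φ₁ cos φ₂ sin²(Δλ/2) = 0.005492
c = 2·arcsin(√a) = 0.148356 rad = 8.5002°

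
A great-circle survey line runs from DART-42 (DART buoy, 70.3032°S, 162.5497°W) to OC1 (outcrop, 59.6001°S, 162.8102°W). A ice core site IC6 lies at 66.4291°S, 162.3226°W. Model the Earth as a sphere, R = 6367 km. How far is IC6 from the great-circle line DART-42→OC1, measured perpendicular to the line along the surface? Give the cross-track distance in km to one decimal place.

15.4 km

δ₁₃ = central angle DART-42→IC6 = 0.067631 rad  (haversine)
θ₁₃ = bearing DART-42→IC6 = 1.344°,  θ₁₂ = bearing DART-42→OC1 = 359.290°
dₓₜ = R·arcsin(sin δ₁₃ · sin(θ₁₃ − θ₁₂)) = 6367·arcsin(0.06758·sin(-357.946°)) = 15.420 km
|dₓₜ| = 15.420 km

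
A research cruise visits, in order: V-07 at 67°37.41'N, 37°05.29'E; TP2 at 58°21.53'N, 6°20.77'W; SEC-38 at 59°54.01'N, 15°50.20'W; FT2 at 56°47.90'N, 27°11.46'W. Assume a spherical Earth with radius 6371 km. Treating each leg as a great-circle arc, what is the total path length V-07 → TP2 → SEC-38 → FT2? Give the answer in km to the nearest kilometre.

3671 km

V-07: φ = +67.62350°, λ = +37.08817°
TP2: φ = +58.35883°, λ = -6.34617°
SEC-38: φ = +59.90017°, λ = -15.83667°
FT2: φ = +56.79833°, λ = -27.19100°
V-07→TP2: c = 0.370166 rad, d = 2358.33 km
TP2→SEC-38: c = 0.089055 rad, d = 567.37 km
SEC-38→FT2: c = 0.117027 rad, d = 745.58 km
Total = 2358.33 + 567.37 + 745.58 = 3671.27 km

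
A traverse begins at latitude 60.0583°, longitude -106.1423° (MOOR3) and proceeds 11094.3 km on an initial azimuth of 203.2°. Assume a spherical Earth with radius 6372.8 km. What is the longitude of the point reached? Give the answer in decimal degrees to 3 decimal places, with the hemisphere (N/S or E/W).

δ = d/R = 11094.3/6372.8 = 1.740883 rad
φ₂ = arcsin(sin φ₁ cos δ + cos φ₁ sin δ cos θ)
   = arcsin(0.86653·-0.16927 + 0.49912·0.98557·-0.91914) = -36.78500°
λ₂ = λ₁ + atan2(sin θ sin δ cos φ₁, cos δ − sin φ₁ sin φ₂) = -135.14059°

135.141°W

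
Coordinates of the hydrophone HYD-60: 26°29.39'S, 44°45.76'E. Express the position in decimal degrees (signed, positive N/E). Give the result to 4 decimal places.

-26.4898°, +44.7627°

lat: 26.4898° S → -26.4898°
lon: 44.7627° E → +44.7627°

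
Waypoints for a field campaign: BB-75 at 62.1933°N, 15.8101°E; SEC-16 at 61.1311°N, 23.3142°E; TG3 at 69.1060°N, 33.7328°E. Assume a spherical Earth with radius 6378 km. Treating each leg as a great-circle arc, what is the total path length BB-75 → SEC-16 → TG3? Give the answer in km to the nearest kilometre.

BB-75→SEC-16: c = 0.064831 rad, d = 413.49 km
SEC-16→TG3: c = 0.158342 rad, d = 1009.91 km
Total = 413.49 + 1009.91 = 1423.40 km

1423 km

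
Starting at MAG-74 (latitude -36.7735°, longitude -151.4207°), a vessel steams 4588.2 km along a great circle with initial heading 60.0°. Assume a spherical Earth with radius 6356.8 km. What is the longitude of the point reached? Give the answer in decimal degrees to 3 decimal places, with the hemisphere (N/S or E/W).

115.814°W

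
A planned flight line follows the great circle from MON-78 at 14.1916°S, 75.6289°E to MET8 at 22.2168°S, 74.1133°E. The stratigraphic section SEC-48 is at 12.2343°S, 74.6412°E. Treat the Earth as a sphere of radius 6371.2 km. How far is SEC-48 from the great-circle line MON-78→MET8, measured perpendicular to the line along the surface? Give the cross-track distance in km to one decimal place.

δ₁₃ = central angle MON-78→SEC-48 = 0.038061 rad  (haversine)
θ₁₃ = bearing MON-78→SEC-48 = 333.722°,  θ₁₂ = bearing MON-78→MET8 = 189.942°
dₓₜ = R·arcsin(sin δ₁₃ · sin(θ₁₃ − θ₁₂)) = 6371.2·arcsin(0.03805·sin(143.780°)) = 143.263 km
|dₓₜ| = 143.263 km

143.3 km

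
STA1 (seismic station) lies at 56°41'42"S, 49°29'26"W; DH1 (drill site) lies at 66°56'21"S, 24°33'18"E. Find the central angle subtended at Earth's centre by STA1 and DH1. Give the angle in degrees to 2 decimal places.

34.10°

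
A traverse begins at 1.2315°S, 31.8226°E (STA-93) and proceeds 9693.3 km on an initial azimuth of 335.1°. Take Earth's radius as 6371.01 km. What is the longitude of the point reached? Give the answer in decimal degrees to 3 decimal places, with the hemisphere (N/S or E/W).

48.890°W

δ = d/R = 9693.3/6371.01 = 1.521470 rad
φ₂ = arcsin(sin φ₁ cos δ + cos φ₁ sin δ cos θ)
   = arcsin(-0.02149·0.04931 + 0.99977·0.99878·0.90704) = 64.77912°
λ₂ = λ₁ + atan2(sin θ sin δ cos φ₁, cos δ − sin φ₁ sin φ₂) = -48.89038°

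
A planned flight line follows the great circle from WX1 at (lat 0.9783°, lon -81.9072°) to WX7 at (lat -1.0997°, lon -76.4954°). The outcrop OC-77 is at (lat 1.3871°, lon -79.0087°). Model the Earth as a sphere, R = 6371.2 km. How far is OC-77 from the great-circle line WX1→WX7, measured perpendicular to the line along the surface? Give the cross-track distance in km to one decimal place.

δ₁₃ = central angle WX1→OC-77 = 0.051078 rad  (haversine)
θ₁₃ = bearing WX1→OC-77 = 81.942°,  θ₁₂ = bearing WX1→WX7 = 110.993°
dₓₜ = R·arcsin(sin δ₁₃ · sin(θ₁₃ − θ₁₂)) = 6371.2·arcsin(0.05106·sin(-29.051°)) = -157.972 km
|dₓₜ| = 157.972 km

158.0 km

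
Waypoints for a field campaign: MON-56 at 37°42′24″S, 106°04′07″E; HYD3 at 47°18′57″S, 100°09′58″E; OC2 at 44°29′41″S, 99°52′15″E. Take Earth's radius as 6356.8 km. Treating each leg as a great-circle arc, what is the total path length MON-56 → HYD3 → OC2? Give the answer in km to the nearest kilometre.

1483 km

MON-56: φ = -37.70667°, λ = +106.06861°
HYD3: φ = -47.31583°, λ = +100.16611°
OC2: φ = -44.49472°, λ = +99.87083°
MON-56→HYD3: c = 0.183967 rad, d = 1169.44 km
HYD3→OC2: c = 0.049368 rad, d = 313.82 km
Total = 1169.44 + 313.82 = 1483.27 km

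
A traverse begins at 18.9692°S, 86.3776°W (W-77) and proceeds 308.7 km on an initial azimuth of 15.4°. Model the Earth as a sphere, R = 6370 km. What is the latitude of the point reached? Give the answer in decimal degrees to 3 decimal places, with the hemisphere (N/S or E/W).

16.291°S

δ = d/R = 308.7/6370 = 0.048462 rad
φ₂ = arcsin(sin φ₁ cos δ + cos φ₁ sin δ cos θ)
   = arcsin(-0.32506·0.99883 + 0.94569·0.04844·0.96410) = -16.29072°
λ₂ = λ₁ + atan2(sin θ sin δ cos φ₁, cos δ − sin φ₁ sin φ₂) = -85.60968°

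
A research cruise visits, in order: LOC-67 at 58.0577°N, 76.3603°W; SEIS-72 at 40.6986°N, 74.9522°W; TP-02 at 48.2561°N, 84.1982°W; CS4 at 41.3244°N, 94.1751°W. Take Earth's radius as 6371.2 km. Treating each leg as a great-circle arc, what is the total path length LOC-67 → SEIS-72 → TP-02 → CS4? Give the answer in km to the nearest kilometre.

4147 km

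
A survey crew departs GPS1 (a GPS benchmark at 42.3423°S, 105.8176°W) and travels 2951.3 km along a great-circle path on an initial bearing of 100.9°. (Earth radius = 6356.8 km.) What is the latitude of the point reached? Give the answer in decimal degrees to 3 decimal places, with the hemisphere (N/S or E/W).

δ = d/R = 2951.3/6356.8 = 0.464274 rad
φ₂ = arcsin(sin φ₁ cos δ + cos φ₁ sin δ cos θ)
   = arcsin(-0.67356·0.89415 + 0.73913·0.44777·-0.18910) = -41.67036°
λ₂ = λ₁ + atan2(sin θ sin δ cos φ₁, cos δ − sin φ₁ sin φ₂) = -69.75779°

41.670°S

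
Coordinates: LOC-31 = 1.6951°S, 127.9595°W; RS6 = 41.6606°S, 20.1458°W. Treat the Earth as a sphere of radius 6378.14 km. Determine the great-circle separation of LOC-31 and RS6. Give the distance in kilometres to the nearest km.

Δφ = -39.9655°,  Δλ = 107.8137°
a = sin²(Δφ/2) + cos φ₁ cos φ₂ sin²(Δλ/2) = 0.604395
c = 2·arcsin(√a) = 1.781135 rad = 102.0515°
d = R·c = 6378.14 × 1.781135 = 11360.3 km

11360 km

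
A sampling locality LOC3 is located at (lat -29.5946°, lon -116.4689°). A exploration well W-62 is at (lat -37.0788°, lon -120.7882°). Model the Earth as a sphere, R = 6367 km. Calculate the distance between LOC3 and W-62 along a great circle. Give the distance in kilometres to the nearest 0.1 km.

923.0 km

Δφ = -7.4842°,  Δλ = -4.3193°
a = sin²(Δφ/2) + cos φ₁ cos φ₂ sin²(Δλ/2) = 0.005245
c = 2·arcsin(√a) = 0.144968 rad = 8.3061°
d = R·c = 6367 × 0.144968 = 923.0 km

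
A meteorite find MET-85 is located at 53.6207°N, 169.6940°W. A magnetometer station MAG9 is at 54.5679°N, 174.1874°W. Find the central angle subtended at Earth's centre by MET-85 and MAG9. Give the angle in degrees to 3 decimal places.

2.800°

Δφ = 0.9472°,  Δλ = -4.4934°
a = sin²(Δφ/2) + cos φ₁ cos φ₂ sin²(Δλ/2) = 0.000597
c = 2·arcsin(√a) = 0.048863 rad = 2.7996°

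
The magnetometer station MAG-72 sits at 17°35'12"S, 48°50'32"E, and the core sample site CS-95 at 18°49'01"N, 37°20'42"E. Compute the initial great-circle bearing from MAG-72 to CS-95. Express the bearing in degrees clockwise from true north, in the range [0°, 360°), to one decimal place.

MAG-72: φ = -17.58667°, λ = +48.84222°
CS-95: φ = +18.81694°, λ = +37.34500°
Δλ = -11.4972°
y = sin Δλ · cos φ₂ = -0.188668
x = cos φ₁ sin φ₂ − sin φ₁ cos φ₂ cos Δλ = 0.587731
θ = atan2(y, x) = -17.7972° → 342.2028° (mod 360°)

342.2°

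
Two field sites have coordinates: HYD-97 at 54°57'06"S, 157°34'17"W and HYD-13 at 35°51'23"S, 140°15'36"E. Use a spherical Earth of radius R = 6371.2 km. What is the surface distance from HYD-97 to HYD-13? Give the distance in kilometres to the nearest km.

HYD-97: φ = -54.95167°, λ = -157.57139°
HYD-13: φ = -35.85639°, λ = +140.26000°
Δφ = 19.0953°,  Δλ = -62.1686°
a = sin²(Δφ/2) + cos φ₁ cos φ₂ sin²(Δλ/2) = 0.151581
c = 2·arcsin(√a) = 0.799817 rad = 45.8261°
d = R·c = 6371.2 × 0.799817 = 5095.8 km

5096 km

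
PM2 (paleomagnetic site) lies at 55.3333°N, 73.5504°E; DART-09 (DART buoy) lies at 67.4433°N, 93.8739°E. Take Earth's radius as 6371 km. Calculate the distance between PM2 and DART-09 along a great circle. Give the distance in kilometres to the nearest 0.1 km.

1710.8 km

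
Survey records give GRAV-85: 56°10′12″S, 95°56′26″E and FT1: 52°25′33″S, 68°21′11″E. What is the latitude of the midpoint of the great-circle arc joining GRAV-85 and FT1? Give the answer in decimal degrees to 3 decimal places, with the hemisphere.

GRAV-85: φ = -56.17000°, λ = +95.94056°
FT1: φ = -52.42583°, λ = +68.35306°
Bx = cos φ₂ cos Δλ = 0.540458,  By = cos φ₂ sin Δλ = -0.282394
φₘ = atan2(sin φ₁ + sin φ₂, √((cos φ₁ + Bx)² + By²)) = -55.08702°
λₘ = λ₁ + atan2(By, cos φ₁ + Bx) = 81.50704°

55.087°S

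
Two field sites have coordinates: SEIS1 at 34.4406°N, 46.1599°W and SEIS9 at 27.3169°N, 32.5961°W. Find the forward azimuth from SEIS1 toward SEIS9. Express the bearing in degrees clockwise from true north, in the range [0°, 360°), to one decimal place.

Δλ = 13.5638°
y = sin Δλ · cos φ₂ = 0.208374
x = cos φ₁ sin φ₂ − sin φ₁ cos φ₂ cos Δλ = -0.109997
θ = atan2(y, x) = 117.8289° → 117.8289° (mod 360°)

117.8°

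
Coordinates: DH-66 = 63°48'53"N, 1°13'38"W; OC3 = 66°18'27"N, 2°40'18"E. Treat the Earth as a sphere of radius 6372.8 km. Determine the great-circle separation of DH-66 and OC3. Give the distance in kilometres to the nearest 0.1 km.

332.0 km

DH-66: φ = +63.81472°, λ = -1.22722°
OC3: φ = +66.30750°, λ = +2.67167°
Δφ = 2.4928°,  Δλ = 3.8989°
a = sin²(Δφ/2) + cos φ₁ cos φ₂ sin²(Δλ/2) = 0.000678
c = 2·arcsin(√a) = 0.052096 rad = 2.9849°
d = R·c = 6372.8 × 0.052096 = 332.0 km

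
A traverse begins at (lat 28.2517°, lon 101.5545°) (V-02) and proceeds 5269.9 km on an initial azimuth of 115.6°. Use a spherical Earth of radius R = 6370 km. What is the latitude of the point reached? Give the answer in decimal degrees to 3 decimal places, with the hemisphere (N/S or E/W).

2.305°N

δ = d/R = 5269.9/6370 = 0.827300 rad
φ₂ = arcsin(sin φ₁ cos δ + cos φ₁ sin δ cos θ)
   = arcsin(0.47335·0.67687 + 0.88088·0.73611·-0.43209) = 2.30500°
λ₂ = λ₁ + atan2(sin θ sin δ cos φ₁, cos δ − sin φ₁ sin φ₂) = 143.18945°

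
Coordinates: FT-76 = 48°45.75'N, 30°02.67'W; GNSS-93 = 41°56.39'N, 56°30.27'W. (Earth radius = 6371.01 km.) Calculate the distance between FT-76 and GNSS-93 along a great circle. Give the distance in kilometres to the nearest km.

2189 km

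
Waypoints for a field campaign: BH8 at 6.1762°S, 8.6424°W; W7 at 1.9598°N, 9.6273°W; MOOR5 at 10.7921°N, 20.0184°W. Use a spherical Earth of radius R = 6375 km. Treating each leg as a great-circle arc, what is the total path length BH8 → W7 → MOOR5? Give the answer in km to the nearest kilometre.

2423 km

BH8→W7: c = 0.143034 rad, d = 911.84 km
W7→MOOR5: c = 0.237024 rad, d = 1511.03 km
Total = 911.84 + 1511.03 = 2422.87 km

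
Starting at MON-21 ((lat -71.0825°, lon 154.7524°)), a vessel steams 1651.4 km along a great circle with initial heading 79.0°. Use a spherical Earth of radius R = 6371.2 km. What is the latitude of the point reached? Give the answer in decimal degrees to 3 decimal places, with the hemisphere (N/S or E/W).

63.966°S

δ = d/R = 1651.4/6371.2 = 0.259198 rad
φ₂ = arcsin(sin φ₁ cos δ + cos φ₁ sin δ cos θ)
   = arcsin(-0.94599·0.96660 + 0.32421·0.25631·0.19081) = -63.96566°
λ₂ = λ₁ + atan2(sin θ sin δ cos φ₁, cos δ − sin φ₁ sin φ₂) = -170.27186°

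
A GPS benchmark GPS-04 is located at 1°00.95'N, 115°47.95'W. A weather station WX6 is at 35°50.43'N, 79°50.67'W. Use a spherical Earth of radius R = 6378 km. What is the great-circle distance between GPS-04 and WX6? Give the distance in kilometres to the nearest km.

5366 km

GPS-04: φ = +1.01583°, λ = -115.79917°
WX6: φ = +35.84050°, λ = -79.84450°
Δφ = 34.8247°,  Δλ = 35.9547°
a = sin²(Δφ/2) + cos φ₁ cos φ₂ sin²(Δλ/2) = 0.166758
c = 2·arcsin(√a) = 0.841314 rad = 48.2037°
d = R·c = 6378 × 0.841314 = 5365.9 km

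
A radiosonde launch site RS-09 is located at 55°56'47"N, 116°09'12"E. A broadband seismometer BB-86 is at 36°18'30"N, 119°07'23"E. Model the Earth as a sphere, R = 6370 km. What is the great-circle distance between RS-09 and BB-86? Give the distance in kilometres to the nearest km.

2195 km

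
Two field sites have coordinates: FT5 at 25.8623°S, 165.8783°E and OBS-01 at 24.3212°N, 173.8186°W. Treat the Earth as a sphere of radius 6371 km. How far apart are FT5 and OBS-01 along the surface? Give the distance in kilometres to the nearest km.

5992 km

Δφ = 50.1835°,  Δλ = 20.3031°
a = sin²(Δφ/2) + cos φ₁ cos φ₂ sin²(Δλ/2) = 0.205307
c = 2·arcsin(√a) = 0.940498 rad = 53.8866°
d = R·c = 6371 × 0.940498 = 5991.9 km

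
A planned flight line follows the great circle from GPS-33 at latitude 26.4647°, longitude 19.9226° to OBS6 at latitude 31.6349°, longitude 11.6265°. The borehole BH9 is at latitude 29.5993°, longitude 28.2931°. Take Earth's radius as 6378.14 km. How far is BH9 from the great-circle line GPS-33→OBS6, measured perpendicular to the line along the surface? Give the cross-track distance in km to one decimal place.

δ₁₃ = central angle GPS-33→BH9 = 0.140029 rad  (haversine)
θ₁₃ = bearing GPS-33→BH9 = 65.080°,  θ₁₂ = bearing GPS-33→OBS6 = 307.447°
dₓₜ = R·arcsin(sin δ₁₃ · sin(θ₁₃ − θ₁₂)) = 6378.14·arcsin(0.13957·sin(-242.368°)) = 790.693 km
|dₓₜ| = 790.693 km

790.7 km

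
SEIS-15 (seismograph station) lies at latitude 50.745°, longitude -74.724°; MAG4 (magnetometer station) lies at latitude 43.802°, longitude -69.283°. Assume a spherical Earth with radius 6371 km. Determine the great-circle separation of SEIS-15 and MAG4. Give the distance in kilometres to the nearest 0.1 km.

873.8 km

Δφ = -6.9430°,  Δλ = 5.4410°
a = sin²(Δφ/2) + cos φ₁ cos φ₂ sin²(Δλ/2) = 0.004695
c = 2·arcsin(√a) = 0.137153 rad = 7.8583°
d = R·c = 6371 × 0.137153 = 873.8 km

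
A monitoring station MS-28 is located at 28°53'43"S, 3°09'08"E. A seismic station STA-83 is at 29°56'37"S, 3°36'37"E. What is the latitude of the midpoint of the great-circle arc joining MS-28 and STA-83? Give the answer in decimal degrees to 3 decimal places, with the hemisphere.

29.420°S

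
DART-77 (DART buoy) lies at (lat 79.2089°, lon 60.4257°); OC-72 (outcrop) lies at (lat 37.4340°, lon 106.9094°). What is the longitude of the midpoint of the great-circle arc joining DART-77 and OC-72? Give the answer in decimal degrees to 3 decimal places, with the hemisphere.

98.541°E

Bx = cos φ₂ cos Δλ = 0.546755,  By = cos φ₂ sin Δλ = 0.575831
φₘ = atan2(sin φ₁ + sin φ₂, √((cos φ₁ + Bx)² + By²)) = 59.60101°
λₘ = λ₁ + atan2(By, cos φ₁ + Bx) = 98.54090°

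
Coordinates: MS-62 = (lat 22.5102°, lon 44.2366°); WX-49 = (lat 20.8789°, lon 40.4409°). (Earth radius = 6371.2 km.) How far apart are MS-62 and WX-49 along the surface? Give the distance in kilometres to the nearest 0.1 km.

432.1 km

Δφ = -1.6313°,  Δλ = -3.7957°
a = sin²(Δφ/2) + cos φ₁ cos φ₂ sin²(Δλ/2) = 0.001149
c = 2·arcsin(√a) = 0.067817 rad = 3.8856°
d = R·c = 6371.2 × 0.067817 = 432.1 km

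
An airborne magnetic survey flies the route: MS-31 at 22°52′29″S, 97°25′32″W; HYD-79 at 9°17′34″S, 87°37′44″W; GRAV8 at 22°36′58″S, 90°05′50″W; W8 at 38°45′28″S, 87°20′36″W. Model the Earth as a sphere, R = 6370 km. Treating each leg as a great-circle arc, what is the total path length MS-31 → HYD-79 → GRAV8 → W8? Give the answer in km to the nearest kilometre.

5153 km

MS-31: φ = -22.87472°, λ = -97.42556°
HYD-79: φ = -9.29278°, λ = -87.62889°
GRAV8: φ = -22.61611°, λ = -90.09722°
W8: φ = -38.75778°, λ = -87.34333°
MS-31→HYD-79: c = 0.288133 rad, d = 1835.41 km
HYD-79→GRAV8: c = 0.236176 rad, d = 1504.44 km
GRAV8→W8: c = 0.284700 rad, d = 1813.54 km
Total = 1835.41 + 1504.44 + 1813.54 = 5153.39 km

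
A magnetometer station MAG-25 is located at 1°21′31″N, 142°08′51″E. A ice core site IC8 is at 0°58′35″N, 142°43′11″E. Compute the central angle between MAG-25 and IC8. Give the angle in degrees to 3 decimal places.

0.688°

MAG-25: φ = +1.35861°, λ = +142.14750°
IC8: φ = +0.97639°, λ = +142.71972°
Δφ = -0.3822°,  Δλ = 0.5722°
a = sin²(Δφ/2) + cos φ₁ cos φ₂ sin²(Δλ/2) = 0.000036
c = 2·arcsin(√a) = 0.012009 rad = 0.6880°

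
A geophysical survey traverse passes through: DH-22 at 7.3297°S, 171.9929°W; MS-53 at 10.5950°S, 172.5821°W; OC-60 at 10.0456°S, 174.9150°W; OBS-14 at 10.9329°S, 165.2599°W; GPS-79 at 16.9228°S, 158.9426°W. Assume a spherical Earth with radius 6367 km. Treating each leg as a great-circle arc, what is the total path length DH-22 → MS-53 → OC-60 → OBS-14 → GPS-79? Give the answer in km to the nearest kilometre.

DH-22→MS-53: c = 0.057888 rad, d = 368.57 km
MS-53→OC-60: c = 0.041189 rad, d = 262.25 km
OC-60→OBS-14: c = 0.166411 rad, d = 1059.54 km
OBS-14→GPS-79: c = 0.149562 rad, d = 952.26 km
Total = 368.57 + 262.25 + 1059.54 + 952.26 = 2642.63 km

2643 km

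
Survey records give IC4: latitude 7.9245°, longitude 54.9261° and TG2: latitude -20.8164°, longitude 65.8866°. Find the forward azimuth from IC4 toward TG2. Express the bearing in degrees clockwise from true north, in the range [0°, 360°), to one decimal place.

Δλ = 10.9605°
y = sin Δλ · cos φ₂ = 0.177721
x = cos φ₁ sin φ₂ − sin φ₁ cos φ₂ cos Δλ = -0.478499
θ = atan2(y, x) = 159.6243° → 159.6243° (mod 360°)

159.6°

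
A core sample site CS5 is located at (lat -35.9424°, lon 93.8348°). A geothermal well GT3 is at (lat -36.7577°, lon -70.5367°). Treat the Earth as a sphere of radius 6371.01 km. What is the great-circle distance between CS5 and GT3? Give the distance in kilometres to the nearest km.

11772 km

Δφ = -0.8153°,  Δλ = -164.3715°
a = sin²(Δφ/2) + cos φ₁ cos φ₂ sin²(Δλ/2) = 0.636696
c = 2·arcsin(√a) = 1.847714 rad = 105.8662°
d = R·c = 6371.01 × 1.847714 = 11771.8 km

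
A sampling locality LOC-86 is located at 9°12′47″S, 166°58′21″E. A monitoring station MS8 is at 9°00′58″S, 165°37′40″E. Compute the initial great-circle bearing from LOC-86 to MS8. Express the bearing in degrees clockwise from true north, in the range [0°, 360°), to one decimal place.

LOC-86: φ = -9.21306°, λ = +166.97250°
MS8: φ = -9.01611°, λ = +165.62778°
Δλ = -1.3447°
y = sin Δλ · cos φ₂ = -0.023178
x = cos φ₁ sin φ₂ − sin φ₁ cos φ₂ cos Δλ = 0.003394
θ = atan2(y, x) = -81.6697° → 278.3303° (mod 360°)

278.3°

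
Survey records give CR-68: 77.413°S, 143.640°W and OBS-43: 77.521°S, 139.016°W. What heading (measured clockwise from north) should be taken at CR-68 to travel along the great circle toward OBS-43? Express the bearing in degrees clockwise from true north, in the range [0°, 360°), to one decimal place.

98.4°

Δλ = 4.6240°
y = sin Δλ · cos φ₂ = 0.017420
x = cos φ₁ sin φ₂ − sin φ₁ cos φ₂ cos Δλ = -0.002571
θ = atan2(y, x) = 98.3969° → 98.3969° (mod 360°)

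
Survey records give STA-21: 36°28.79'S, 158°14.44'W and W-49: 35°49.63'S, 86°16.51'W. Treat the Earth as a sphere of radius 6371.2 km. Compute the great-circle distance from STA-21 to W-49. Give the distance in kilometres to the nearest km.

6299 km

STA-21: φ = -36.47983°, λ = -158.24067°
W-49: φ = -35.82717°, λ = -86.27517°
Δφ = 0.6527°,  Δλ = 71.9655°
a = sin²(Δφ/2) + cos φ₁ cos φ₂ sin²(Δλ/2) = 0.225081
c = 2·arcsin(√a) = 0.988625 rad = 56.6441°
d = R·c = 6371.2 × 0.988625 = 6298.7 km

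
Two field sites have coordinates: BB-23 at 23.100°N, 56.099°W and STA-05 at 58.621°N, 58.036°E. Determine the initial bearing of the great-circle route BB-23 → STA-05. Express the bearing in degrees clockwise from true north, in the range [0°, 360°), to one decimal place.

28.7°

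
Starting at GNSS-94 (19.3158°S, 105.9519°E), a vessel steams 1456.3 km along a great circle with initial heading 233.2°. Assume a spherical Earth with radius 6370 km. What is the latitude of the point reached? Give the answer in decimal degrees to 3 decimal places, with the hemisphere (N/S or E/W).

26.762°S

δ = d/R = 1456.3/6370 = 0.228619 rad
φ₂ = arcsin(sin φ₁ cos δ + cos φ₁ sin δ cos θ)
   = arcsin(-0.33077·0.97398 + 0.94371·0.22663·-0.59902) = -26.76192°
λ₂ = λ₁ + atan2(sin θ sin δ cos φ₁, cos δ − sin φ₁ sin φ₂) = 94.22531°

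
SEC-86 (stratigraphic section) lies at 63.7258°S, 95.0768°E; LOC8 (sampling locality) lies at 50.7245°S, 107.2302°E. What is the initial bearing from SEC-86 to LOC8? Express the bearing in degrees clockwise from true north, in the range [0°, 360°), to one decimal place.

32.1°

Δλ = 12.1534°
y = sin Δλ · cos φ₂ = 0.133276
x = cos φ₁ sin φ₂ − sin φ₁ cos φ₂ cos Δλ = 0.212251
θ = atan2(y, x) = 32.1254° → 32.1254° (mod 360°)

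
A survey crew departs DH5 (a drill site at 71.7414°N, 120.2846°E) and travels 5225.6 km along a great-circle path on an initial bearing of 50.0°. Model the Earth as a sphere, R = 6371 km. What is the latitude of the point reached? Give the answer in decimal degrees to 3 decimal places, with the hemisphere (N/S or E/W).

52.655°N

δ = d/R = 5225.6/6371 = 0.820217 rad
φ₂ = arcsin(sin φ₁ cos δ + cos φ₁ sin δ cos θ)
   = arcsin(0.94965·0.68206 + 0.31331·0.73129·0.64279) = 52.65499°
λ₂ = λ₁ + atan2(sin θ sin δ cos φ₁, cos δ − sin φ₁ sin φ₂) = -127.15771°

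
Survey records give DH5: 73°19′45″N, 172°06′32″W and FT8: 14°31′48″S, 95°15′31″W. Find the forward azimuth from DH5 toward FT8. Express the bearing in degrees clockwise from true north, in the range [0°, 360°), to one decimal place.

106.7°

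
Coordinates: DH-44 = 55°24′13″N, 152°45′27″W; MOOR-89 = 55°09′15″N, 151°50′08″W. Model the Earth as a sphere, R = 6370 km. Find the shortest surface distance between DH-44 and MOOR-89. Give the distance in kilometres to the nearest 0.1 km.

64.6 km

DH-44: φ = +55.40361°, λ = -152.75750°
MOOR-89: φ = +55.15417°, λ = -151.83556°
Δφ = -0.2494°,  Δλ = 0.9219°
a = sin²(Δφ/2) + cos φ₁ cos φ₂ sin²(Δλ/2) = 0.000026
c = 2·arcsin(√a) = 0.010147 rad = 0.5814°
d = R·c = 6370 × 0.010147 = 64.6 km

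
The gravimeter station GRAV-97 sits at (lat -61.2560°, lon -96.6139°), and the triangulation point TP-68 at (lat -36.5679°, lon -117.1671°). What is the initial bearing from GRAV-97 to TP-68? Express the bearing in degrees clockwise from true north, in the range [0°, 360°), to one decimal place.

Δλ = -20.5532°
y = sin Δλ · cos φ₂ = -0.281968
x = cos φ₁ sin φ₂ − sin φ₁ cos φ₂ cos Δλ = 0.372855
θ = atan2(y, x) = -37.0981° → 322.9019° (mod 360°)

322.9°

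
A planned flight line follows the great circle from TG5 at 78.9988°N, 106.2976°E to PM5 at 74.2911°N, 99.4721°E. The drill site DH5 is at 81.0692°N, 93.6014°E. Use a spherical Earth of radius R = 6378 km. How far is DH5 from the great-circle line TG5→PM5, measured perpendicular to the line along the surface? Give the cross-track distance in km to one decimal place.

296.7 km

δ₁₃ = central angle TG5→DH5 = 0.052488 rad  (haversine)
θ₁₃ = bearing TG5→DH5 = 319.433°,  θ₁₂ = bearing TG5→PM5 = 201.864°
dₓₜ = R·arcsin(sin δ₁₃ · sin(θ₁₃ − θ₁₂)) = 6378·arcsin(0.05246·sin(117.568°)) = 296.727 km
|dₓₜ| = 296.727 km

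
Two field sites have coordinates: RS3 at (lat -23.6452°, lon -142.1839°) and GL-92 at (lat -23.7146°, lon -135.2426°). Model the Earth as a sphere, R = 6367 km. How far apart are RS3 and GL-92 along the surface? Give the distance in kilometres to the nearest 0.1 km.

706.4 km

Δφ = -0.0694°,  Δλ = 6.9413°
a = sin²(Δφ/2) + cos φ₁ cos φ₂ sin²(Δλ/2) = 0.003074
c = 2·arcsin(√a) = 0.110944 rad = 6.3566°
d = R·c = 6367 × 0.110944 = 706.4 km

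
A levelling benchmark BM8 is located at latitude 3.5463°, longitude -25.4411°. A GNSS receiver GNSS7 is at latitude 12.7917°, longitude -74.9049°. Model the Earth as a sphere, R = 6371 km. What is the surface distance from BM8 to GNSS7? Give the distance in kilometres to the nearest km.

5531 km

Δφ = 9.2454°,  Δλ = -49.4638°
a = sin²(Δφ/2) + cos φ₁ cos φ₂ sin²(Δλ/2) = 0.176860
c = 2·arcsin(√a) = 0.868097 rad = 49.7383°
d = R·c = 6371 × 0.868097 = 5530.6 km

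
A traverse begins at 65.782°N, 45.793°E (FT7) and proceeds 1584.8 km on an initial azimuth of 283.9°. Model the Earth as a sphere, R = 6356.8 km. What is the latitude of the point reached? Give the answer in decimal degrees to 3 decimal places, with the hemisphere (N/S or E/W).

65.245°N

δ = d/R = 1584.8/6356.8 = 0.249308 rad
φ₂ = arcsin(sin φ₁ cos δ + cos φ₁ sin δ cos θ)
   = arcsin(0.91199·0.96908 + 0.41021·0.24673·0.24023) = 65.24542°
λ₂ = λ₁ + atan2(sin θ sin δ cos φ₁, cos δ − sin φ₁ sin φ₂) = 10.90434°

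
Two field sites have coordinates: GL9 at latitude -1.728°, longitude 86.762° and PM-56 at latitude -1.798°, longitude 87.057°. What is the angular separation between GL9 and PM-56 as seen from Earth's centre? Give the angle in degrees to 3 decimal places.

0.303°

Δφ = -0.0700°,  Δλ = 0.2950°
a = sin²(Δφ/2) + cos φ₁ cos φ₂ sin²(Δλ/2) = 0.000007
c = 2·arcsin(√a) = 0.005289 rad = 0.3031°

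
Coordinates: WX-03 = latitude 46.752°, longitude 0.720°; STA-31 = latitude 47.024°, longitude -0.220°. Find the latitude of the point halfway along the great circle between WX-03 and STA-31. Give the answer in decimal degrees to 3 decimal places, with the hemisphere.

Bx = cos φ₂ cos Δλ = 0.681600,  By = cos φ₂ sin Δλ = -0.011183
φₘ = atan2(sin φ₁ + sin φ₂, √((cos φ₁ + Bx)² + By²)) = 46.88896°
λₘ = λ₁ + atan2(By, cos φ₁ + Bx) = 0.25119°

46.889°N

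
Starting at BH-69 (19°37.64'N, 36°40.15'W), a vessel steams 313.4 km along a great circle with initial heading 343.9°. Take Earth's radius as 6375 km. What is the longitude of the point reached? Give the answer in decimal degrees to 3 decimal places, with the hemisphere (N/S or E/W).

BH-69: φ = +19.62733°, λ = -36.66917°
δ = d/R = 313.4/6375 = 0.049161 rad
φ₂ = arcsin(sin φ₁ cos δ + cos φ₁ sin δ cos θ)
   = arcsin(0.33590·0.99879 + 0.94190·0.04914·0.96078) = 22.33155°
λ₂ = λ₁ + atan2(sin θ sin δ cos φ₁, cos δ − sin φ₁ sin φ₂) = -37.51330°

37.513°W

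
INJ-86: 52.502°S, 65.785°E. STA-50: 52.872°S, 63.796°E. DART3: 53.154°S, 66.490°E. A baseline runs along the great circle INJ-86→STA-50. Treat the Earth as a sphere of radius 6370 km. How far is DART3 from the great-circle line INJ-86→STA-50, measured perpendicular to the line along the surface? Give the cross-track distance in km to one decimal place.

83.6 km

δ₁₃ = central angle INJ-86→DART3 = 0.013593 rad  (haversine)
θ₁₃ = bearing INJ-86→DART3 = 147.123°,  θ₁₂ = bearing INJ-86→STA-50 = 252.150°
dₓₜ = R·arcsin(sin δ₁₃ · sin(θ₁₃ − θ₁₂)) = 6370·arcsin(0.01359·sin(-105.027°)) = -83.624 km
|dₓₜ| = 83.624 km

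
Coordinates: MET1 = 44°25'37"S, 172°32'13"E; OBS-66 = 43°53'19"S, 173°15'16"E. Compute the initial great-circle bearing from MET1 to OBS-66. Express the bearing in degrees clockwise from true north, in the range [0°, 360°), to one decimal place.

MET1: φ = -44.42694°, λ = +172.53694°
OBS-66: φ = -43.88861°, λ = +173.25444°
Δλ = 0.7175°
y = sin Δλ · cos φ₂ = 0.009025
x = cos φ₁ sin φ₂ − sin φ₁ cos φ₂ cos Δλ = 0.009356
θ = atan2(y, x) = 43.9676° → 43.9676° (mod 360°)

44.0°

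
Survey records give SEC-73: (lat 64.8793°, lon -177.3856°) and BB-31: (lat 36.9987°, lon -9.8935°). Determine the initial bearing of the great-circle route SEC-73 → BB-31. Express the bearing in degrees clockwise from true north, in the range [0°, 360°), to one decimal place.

10.2°

Δλ = 167.4921°
y = sin Δλ · cos φ₂ = 0.172967
x = cos φ₁ sin φ₂ − sin φ₁ cos φ₂ cos Δλ = 0.961426
θ = atan2(y, x) = 10.1988° → 10.1988° (mod 360°)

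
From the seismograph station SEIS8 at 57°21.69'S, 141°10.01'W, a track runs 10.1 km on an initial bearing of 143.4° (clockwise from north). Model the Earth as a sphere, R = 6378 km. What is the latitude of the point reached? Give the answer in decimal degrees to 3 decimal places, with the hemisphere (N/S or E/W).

SEIS8: φ = -57.36150°, λ = -141.16683°
δ = d/R = 10.1/6378 = 0.001584 rad
φ₂ = arcsin(sin φ₁ cos δ + cos φ₁ sin δ cos θ)
   = arcsin(-0.84209·1.00000 + 0.53934·0.00158·-0.80282) = -57.43430°
λ₂ = λ₁ + atan2(sin θ sin δ cos φ₁, cos δ − sin φ₁ sin φ₂) = -141.06633°

57.434°S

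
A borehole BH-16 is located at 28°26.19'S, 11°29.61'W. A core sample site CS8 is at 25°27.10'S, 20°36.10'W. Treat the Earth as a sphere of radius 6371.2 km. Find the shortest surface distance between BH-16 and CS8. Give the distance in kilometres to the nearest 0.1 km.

BH-16: φ = -28.43650°, λ = -11.49350°
CS8: φ = -25.45167°, λ = -20.60167°
Δφ = 2.9848°,  Δλ = -9.1082°
a = sin²(Δφ/2) + cos φ₁ cos φ₂ sin²(Δλ/2) = 0.005684
c = 2·arcsin(√a) = 0.150928 rad = 8.6475°
d = R·c = 6371.2 × 0.150928 = 961.6 km

961.6 km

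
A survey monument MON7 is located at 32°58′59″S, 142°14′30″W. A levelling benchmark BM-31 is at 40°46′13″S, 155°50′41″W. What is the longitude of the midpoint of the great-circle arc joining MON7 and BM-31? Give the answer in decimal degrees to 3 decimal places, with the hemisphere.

MON7: φ = -32.98306°, λ = -142.24167°
BM-31: φ = -40.77028°, λ = -155.84472°
Bx = cos φ₂ cos Δλ = 0.736090,  By = cos φ₂ sin Δλ = -0.178120
φₘ = atan2(sin φ₁ + sin φ₂, √((cos φ₁ + Bx)² + By²)) = -37.07059°
λₘ = λ₁ + atan2(By, cos φ₁ + Bx) = -148.69428°

148.694°W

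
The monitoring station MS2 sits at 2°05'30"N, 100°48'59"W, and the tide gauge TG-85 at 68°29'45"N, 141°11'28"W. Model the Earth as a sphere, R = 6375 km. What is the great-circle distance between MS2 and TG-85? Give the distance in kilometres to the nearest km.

7984 km

MS2: φ = +2.09167°, λ = -100.81639°
TG-85: φ = +68.49583°, λ = -141.19111°
Δφ = 66.4042°,  Δλ = -40.3747°
a = sin²(Δφ/2) + cos φ₁ cos φ₂ sin²(Δλ/2) = 0.343484
c = 2·arcsin(√a) = 1.252412 rad = 71.7579°
d = R·c = 6375 × 1.252412 = 7984.1 km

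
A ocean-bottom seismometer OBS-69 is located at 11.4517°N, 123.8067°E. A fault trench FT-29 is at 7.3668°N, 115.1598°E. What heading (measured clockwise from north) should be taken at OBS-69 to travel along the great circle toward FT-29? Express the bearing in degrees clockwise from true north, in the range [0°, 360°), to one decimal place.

245.2°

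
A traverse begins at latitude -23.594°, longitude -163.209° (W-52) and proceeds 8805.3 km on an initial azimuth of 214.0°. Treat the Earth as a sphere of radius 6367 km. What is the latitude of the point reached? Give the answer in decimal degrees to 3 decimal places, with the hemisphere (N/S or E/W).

55.196°S

δ = d/R = 8805.3/6367 = 1.382959 rad
φ₂ = arcsin(sin φ₁ cos δ + cos φ₁ sin δ cos θ)
   = arcsin(-0.40025·0.18673 + 0.91640·0.98241·-0.82904) = -55.19622°
λ₂ = λ₁ + atan2(sin θ sin δ cos φ₁, cos δ − sin φ₁ sin φ₂) = 91.04786°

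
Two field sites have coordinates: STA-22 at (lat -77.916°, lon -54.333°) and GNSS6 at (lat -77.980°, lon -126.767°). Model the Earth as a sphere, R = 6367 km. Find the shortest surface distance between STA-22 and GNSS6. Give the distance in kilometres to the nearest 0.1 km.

1575.0 km

Δφ = -0.0640°,  Δλ = -72.4340°
a = sin²(Δφ/2) + cos φ₁ cos φ₂ sin²(Δλ/2) = 0.015220
c = 2·arcsin(√a) = 0.247368 rad = 14.1731°
d = R·c = 6367 × 0.247368 = 1575.0 km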